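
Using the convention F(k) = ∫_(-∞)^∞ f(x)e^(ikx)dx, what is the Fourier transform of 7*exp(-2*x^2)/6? 7*sqrt(2)*sqrt(pi)*exp(-k^2/8)/12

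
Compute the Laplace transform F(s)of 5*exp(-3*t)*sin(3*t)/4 15/(4*((s + 3)^2 + 9))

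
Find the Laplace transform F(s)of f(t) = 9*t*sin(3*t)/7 54*s/(7*(s^2 + 9)^2)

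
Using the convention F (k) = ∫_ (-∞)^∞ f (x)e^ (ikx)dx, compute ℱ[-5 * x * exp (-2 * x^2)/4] -5 * sqrt (2) * I * sqrt (pi) * k * exp (-k^2/8)/32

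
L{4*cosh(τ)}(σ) 4*σ/(σ^2-1)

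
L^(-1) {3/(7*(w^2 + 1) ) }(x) 3*sin(x) /7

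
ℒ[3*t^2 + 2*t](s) 2/s^2 + 6/s^3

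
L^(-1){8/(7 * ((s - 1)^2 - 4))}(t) 4 * exp(t) * sinh(2 * t)/7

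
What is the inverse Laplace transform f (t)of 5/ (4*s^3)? 5*t^2/8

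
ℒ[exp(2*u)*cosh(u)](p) (p - 2)/((p - 2)^2 - 1)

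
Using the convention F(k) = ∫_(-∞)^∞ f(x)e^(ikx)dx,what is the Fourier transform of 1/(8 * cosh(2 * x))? pi/(16 * cosh(pi * k/4))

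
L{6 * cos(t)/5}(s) 6 * s/(5 * (s^2 + 1))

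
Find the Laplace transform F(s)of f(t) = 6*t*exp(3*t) 6/(s - 3)^2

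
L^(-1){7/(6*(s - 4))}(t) 7*exp(4*t)/6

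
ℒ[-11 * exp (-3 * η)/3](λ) -11/ (3 * λ+9)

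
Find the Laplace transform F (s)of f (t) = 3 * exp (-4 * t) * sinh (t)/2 3/ (2 * ( (s + 4)^2 - 1))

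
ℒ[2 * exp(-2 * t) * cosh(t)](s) 2 * (s + 2)/((s + 2)^2-1)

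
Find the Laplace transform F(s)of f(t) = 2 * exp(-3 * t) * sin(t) 2/((s + 3)^2 + 1)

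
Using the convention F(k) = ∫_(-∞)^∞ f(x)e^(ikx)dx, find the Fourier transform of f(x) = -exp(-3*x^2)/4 -sqrt(3)*sqrt(pi)*exp(-k^2/12)/12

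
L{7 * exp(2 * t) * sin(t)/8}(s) 7/(8 * ((s - 2)^2 + 1))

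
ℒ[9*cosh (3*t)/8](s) 9*s/ (8*(s^2 - 9))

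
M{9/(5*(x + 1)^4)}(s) 3*gamma(s)*gamma(4 - s)/10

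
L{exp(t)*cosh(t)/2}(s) (s - 1)/(2*s*(s - 2))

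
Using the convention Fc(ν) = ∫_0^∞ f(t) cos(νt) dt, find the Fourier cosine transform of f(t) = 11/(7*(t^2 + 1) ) 11*pi*exp(-ν) /14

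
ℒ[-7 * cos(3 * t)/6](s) -7 * s/(6 * s^2 + 54)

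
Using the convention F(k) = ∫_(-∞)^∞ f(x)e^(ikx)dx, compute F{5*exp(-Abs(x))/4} 5/(2*(k^2 + 1))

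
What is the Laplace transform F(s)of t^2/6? 1/(3*s^3)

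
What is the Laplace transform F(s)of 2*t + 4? 2/s^2 + 4/s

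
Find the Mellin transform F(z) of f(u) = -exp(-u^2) -gamma(z/2) /2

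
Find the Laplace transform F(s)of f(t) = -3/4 -3/(4 * s)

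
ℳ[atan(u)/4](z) -pi*sec(pi*z/2)/(8*z)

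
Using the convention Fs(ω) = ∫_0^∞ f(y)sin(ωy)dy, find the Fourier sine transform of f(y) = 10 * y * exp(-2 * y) 40 * ω/(ω^2 + 4)^2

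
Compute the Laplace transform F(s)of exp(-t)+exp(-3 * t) 1/(s+1)+1/(s+3)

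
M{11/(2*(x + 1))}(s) 11*pi*csc(pi*s)/2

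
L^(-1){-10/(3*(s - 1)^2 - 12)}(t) -5*exp(t)*sinh(2*t)/3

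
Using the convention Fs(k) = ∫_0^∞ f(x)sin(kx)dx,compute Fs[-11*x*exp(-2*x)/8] -11*k/(2*(k^2 + 4)^2)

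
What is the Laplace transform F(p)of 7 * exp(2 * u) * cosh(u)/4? 7 * (p - 2)/(4 * ((p - 2)^2 - 1))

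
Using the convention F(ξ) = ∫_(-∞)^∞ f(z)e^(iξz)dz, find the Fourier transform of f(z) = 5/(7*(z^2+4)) 5*pi*exp(-2*Abs(ξ))/14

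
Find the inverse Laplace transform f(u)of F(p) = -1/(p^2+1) -sin(u)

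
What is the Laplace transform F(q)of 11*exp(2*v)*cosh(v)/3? 11*(q - 2)/(3*((q - 2)^2 - 1))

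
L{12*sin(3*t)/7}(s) 36/(7*(s^2 + 9))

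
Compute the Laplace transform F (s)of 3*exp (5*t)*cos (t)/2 3*(s - 5)/ (2*( (s - 5)^2 + 1))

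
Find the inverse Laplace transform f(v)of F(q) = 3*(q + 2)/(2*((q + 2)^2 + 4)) 3*exp(-2*v)*cos(2*v)/2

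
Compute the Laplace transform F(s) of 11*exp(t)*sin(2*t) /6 11/(3*((s - 1) ^2 + 4) ) 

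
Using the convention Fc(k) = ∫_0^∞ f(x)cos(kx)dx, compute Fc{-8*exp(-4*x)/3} -32/(3*k^2 + 48)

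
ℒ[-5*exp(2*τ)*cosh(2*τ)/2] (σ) 5*(2 - σ)/(2*σ*(σ - 4))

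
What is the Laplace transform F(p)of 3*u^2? 6/p^3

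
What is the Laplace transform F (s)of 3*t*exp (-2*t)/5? 3/ (5*(s + 2)^2)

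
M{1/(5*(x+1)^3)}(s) pi*(s - 2)*(s - 1)/(10*sin(pi*s))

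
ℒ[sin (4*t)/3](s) 4/ (3*(s^2 + 16))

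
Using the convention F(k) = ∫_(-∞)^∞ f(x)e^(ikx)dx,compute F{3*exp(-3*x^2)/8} sqrt(3)*sqrt(pi)*exp(-k^2/12)/8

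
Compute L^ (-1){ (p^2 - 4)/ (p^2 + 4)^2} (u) u*cos (2*u)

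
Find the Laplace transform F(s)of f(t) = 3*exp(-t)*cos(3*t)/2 3*(s + 1)/(2*((s + 1)^2 + 9))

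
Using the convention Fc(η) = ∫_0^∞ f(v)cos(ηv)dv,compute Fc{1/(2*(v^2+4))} pi*exp(-2*η)/8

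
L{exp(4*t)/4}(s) 1/(4*(s - 4))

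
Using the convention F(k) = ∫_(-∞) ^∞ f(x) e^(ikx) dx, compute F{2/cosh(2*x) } pi/cosh(pi*k/4) 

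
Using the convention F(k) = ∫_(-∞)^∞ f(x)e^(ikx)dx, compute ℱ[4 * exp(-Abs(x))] 8/(k^2 + 1)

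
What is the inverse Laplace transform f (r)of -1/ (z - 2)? -exp (2*r)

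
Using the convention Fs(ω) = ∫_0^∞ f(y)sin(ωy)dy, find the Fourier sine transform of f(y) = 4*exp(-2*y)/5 4*ω/(5*(ω^2 + 4))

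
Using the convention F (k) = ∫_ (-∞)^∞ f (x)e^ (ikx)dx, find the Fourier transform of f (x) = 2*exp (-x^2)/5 2*sqrt (pi)*exp (-k^2/4)/5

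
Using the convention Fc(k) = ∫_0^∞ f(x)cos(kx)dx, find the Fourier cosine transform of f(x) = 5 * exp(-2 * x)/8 5/(4 * (k^2 + 4))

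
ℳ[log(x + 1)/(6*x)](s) -pi*csc(pi*s)/(6*s - 6)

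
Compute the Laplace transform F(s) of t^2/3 2/(3*s^3) 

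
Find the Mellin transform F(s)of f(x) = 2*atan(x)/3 -pi*sec(pi*s/2)/(3*s)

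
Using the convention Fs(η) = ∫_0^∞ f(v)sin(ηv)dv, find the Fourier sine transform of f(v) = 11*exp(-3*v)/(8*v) 11*atan(η/3)/8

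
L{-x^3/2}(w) -3/w^4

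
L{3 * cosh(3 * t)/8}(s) 3 * s/(8 * (s^2 - 9))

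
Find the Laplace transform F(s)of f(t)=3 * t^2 6/s^3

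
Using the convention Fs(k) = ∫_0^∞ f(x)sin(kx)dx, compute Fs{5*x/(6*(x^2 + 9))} 5*pi*exp(-3*k)/12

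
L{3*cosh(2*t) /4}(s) 3*s/(4*(s^2 - 4) ) 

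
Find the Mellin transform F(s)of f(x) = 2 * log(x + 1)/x -2 * pi * csc(pi * s)/(s - 1)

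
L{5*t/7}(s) 5/(7*s^2)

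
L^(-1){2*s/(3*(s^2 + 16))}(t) 2*cos(4*t)/3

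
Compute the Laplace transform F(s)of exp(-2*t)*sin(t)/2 1/(2*((s + 2)^2 + 1))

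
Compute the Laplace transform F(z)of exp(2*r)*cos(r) (z - 2)/((z - 2)^2 + 1)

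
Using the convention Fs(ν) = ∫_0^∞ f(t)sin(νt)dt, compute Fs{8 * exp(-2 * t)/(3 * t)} 8 * atan(ν/2)/3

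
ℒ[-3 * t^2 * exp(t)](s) -6/(s - 1)^3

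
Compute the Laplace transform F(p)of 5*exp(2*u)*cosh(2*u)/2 5*(p - 2)/(2*p*(p - 4))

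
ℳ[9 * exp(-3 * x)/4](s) 3^(2 - s) * gamma(s)/4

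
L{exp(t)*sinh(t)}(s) 1/(s*(s - 2))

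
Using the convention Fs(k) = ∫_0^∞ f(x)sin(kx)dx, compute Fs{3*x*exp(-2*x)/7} 12*k/(7*(k^2 + 4)^2)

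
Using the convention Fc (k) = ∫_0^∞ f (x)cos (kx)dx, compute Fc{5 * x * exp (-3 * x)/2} 5 * (9 - k^2)/ (2 * (k^2 + 9)^2)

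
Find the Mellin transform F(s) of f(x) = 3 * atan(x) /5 -3 * pi * sec(pi * s/2) /(10 * s) 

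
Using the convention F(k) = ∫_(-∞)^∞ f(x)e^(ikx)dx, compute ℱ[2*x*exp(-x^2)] I*sqrt(pi)*k*exp(-k^2/4)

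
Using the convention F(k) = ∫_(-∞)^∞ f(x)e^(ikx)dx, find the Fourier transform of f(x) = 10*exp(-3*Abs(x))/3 20/(k^2 + 9)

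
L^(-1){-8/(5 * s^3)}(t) -4 * t^2/5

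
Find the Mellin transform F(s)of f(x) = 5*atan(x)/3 -5*pi*sec(pi*s/2)/(6*s)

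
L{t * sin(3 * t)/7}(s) 6 * s/(7 * (s^2 + 9)^2)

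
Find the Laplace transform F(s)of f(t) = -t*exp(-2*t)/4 -1/(4*(s + 2)^2)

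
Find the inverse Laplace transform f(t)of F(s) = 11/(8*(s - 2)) 11*exp(2*t)/8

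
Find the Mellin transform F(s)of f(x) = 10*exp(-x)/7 10*gamma(s)/7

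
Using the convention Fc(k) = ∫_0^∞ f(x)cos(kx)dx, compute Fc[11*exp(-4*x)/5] 44/(5*(k^2 + 16))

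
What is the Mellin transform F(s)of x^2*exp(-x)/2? gamma(s + 2)/2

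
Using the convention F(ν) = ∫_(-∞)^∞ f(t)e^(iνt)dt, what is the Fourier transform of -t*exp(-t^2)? -I*sqrt(pi)*ν*exp(-ν^2/4)/2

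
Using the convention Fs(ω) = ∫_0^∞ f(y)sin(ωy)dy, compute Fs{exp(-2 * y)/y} atan(ω/2)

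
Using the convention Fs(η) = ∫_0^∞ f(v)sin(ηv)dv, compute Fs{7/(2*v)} 7*pi/4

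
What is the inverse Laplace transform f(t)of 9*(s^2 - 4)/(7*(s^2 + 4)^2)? 9*t*cos(2*t)/7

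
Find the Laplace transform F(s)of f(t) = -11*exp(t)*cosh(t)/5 11*(1 - s)/(5*s*(s - 2))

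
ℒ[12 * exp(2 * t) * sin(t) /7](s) 12/(7 * ((s - 2) ^2 + 1) ) 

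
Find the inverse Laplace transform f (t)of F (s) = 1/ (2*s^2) t/2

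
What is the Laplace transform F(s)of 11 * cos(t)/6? 11 * s/(6 * (s^2 + 1))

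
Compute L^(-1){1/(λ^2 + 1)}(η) sin(η)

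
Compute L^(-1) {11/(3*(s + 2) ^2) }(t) 11*t*exp(-2*t) /3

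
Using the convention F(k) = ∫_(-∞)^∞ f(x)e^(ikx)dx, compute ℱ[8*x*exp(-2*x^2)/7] sqrt(2)*I*sqrt(pi)*k*exp(-k^2/8)/7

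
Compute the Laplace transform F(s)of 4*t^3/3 8/s^4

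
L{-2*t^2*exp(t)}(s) -4/(s - 1)^3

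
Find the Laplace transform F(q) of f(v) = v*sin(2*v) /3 4*q/(3*(q^2 + 4) ^2) 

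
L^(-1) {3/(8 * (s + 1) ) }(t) 3 * exp(-t) /8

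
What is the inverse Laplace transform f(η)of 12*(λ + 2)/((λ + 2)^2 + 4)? 12*exp(-2*η)*cos(2*η)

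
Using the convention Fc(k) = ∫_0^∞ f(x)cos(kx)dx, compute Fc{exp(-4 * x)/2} 2/(k^2 + 16)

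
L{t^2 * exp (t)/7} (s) 2/ (7 * (s - 1)^3)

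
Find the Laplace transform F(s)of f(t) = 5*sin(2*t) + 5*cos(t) 5*s/(s^2 + 1) + 10/(s^2 + 4)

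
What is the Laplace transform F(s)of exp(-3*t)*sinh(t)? 1/((s + 3)^2 - 1)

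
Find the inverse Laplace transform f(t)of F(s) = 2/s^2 2*t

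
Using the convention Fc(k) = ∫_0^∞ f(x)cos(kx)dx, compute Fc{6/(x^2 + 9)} pi*exp(-3*k)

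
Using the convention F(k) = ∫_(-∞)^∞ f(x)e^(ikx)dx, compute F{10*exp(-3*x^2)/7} 10*sqrt(3)*sqrt(pi)*exp(-k^2/12)/21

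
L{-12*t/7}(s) -12/(7*s^2)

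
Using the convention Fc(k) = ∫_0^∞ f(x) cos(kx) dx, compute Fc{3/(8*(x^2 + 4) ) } 3*pi*exp(-2*k) /32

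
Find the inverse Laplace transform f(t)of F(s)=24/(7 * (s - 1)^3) 12 * t^2 * exp(t)/7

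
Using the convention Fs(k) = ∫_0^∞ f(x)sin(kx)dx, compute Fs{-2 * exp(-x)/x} -2 * atan(k)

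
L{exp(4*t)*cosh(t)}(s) (s - 4)/((s - 4)^2-1)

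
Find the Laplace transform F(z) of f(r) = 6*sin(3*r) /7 18/(7*(z^2 + 9) ) 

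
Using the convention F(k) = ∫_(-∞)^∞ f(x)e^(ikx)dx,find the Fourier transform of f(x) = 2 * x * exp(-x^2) I * sqrt(pi) * k * exp(-k^2/4)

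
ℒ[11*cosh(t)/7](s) 11*s/(7*(s^2 - 1))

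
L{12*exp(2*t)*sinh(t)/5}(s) 12/(5*((s - 2)^2 - 1))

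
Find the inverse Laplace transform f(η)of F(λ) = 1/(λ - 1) exp(η)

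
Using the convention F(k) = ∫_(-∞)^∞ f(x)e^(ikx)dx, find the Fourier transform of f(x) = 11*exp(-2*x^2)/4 11*sqrt(2)*sqrt(pi)*exp(-k^2/8)/8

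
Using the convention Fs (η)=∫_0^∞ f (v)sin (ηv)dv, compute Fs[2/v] pi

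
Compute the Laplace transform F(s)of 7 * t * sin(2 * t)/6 14 * s/(3 * (s^2 + 4)^2)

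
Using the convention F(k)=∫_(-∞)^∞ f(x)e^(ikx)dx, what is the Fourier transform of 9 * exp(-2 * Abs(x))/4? 9/(k^2 + 4)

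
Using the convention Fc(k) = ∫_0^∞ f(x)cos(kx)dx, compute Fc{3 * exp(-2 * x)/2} 3/(k^2 + 4)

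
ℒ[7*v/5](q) 7/(5*q^2)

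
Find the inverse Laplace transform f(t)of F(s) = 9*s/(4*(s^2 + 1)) 9*cos(t)/4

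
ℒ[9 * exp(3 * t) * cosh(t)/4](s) 9 * (s - 3)/(4 * ((s - 3)^2-1))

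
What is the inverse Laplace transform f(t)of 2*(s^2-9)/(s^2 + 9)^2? 2*t*cos(3*t)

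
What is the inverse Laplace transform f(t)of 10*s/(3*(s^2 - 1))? 10*cosh(t)/3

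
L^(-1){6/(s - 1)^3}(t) 3*t^2*exp(t)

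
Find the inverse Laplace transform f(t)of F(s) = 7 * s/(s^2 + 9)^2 7 * t * sin(3 * t)/6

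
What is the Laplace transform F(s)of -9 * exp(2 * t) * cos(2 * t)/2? 9 * (2 - s)/(2 * ((s - 2)^2 + 4))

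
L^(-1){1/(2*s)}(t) 1/2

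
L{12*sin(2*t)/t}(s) 12*atan(2/s)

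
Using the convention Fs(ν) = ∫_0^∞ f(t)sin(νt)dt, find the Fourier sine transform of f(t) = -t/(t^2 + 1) -pi*exp(-ν)/2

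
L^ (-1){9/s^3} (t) 9 * t^2/2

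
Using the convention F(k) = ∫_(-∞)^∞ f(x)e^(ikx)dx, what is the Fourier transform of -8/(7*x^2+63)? -8*pi*exp(-3*Abs(k))/21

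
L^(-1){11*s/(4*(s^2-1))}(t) 11*cosh(t)/4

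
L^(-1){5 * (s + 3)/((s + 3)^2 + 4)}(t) 5 * exp(-3 * t) * cos(2 * t)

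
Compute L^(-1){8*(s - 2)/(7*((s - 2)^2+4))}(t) 8*exp(2*t)*cos(2*t)/7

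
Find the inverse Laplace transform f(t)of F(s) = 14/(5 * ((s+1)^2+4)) 7 * exp(-t) * sin(2 * t)/5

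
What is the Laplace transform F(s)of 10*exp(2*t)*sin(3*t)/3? 10/((s - 2)^2+9)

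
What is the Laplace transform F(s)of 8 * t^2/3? 16/(3 * s^3)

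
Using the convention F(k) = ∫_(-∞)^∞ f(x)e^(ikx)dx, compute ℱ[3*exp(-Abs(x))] 6/(k^2 + 1)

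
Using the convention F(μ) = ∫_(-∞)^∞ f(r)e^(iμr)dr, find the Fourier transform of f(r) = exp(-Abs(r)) 2/(μ^2 + 1)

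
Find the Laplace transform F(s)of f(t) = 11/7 11/(7*s)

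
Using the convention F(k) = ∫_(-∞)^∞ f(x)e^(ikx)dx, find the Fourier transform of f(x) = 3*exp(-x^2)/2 3*sqrt(pi)*exp(-k^2/4)/2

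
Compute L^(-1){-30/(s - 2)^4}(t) -5*t^3*exp(2*t)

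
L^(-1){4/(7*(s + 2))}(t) 4*exp(-2*t)/7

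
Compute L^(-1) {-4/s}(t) -4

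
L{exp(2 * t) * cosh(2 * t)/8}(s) (s - 2)/(8 * s * (s - 4))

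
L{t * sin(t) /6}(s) s/(3 * (s^2 + 1) ^2) 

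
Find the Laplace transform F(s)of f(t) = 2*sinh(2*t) 4/(s^2 - 4)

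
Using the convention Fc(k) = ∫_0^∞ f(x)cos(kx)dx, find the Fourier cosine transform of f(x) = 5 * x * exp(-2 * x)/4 5 * (4 - k^2)/(4 * (k^2 + 4)^2)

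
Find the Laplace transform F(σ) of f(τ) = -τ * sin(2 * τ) -4 * σ/(σ^2+4) ^2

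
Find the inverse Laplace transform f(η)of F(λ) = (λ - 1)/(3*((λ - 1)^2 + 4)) exp(η)*cos(2*η)/3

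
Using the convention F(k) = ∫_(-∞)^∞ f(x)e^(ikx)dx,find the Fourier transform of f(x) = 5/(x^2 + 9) 5*pi*exp(-3*Abs(k))/3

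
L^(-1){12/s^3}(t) 6 * t^2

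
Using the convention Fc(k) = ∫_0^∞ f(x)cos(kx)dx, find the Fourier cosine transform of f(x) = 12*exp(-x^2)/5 6*sqrt(pi)*exp(-k^2/4)/5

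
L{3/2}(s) 3/(2*s)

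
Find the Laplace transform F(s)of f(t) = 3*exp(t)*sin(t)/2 3/(2*((s - 1)^2+1))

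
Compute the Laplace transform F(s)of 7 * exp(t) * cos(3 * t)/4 7 * (s - 1)/(4 * ((s - 1)^2 + 9))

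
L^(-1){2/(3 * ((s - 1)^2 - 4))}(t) exp(t) * sinh(2 * t)/3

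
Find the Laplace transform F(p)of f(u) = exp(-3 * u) 1/(p + 3)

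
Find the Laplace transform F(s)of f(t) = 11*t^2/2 11/s^3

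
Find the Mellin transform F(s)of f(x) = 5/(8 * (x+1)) 5 * pi * csc(pi * s)/8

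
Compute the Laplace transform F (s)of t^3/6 s^ (-4)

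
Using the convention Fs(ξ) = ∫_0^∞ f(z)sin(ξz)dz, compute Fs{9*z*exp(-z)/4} 9*ξ/(2*(ξ^2 + 1)^2)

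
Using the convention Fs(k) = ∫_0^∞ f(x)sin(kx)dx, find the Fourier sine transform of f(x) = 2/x pi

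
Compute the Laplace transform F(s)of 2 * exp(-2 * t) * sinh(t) 2/((s + 2)^2-1)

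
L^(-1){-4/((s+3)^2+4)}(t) -2*exp(-3*t)*sin(2*t)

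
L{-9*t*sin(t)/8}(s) -9*s/(4*(s^2+1)^2)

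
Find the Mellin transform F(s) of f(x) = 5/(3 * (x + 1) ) 5 * pi * csc(pi * s) /3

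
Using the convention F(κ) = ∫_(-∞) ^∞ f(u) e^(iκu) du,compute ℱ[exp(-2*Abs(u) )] 4/(κ^2+4) 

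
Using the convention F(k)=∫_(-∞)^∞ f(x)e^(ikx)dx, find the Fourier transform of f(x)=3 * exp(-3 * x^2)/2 sqrt(3) * sqrt(pi) * exp(-k^2/12)/2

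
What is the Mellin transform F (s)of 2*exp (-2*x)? 2^ (1 - s)*gamma (s)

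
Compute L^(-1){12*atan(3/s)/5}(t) 12*sin(3*t)/(5*t)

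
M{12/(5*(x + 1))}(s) 12*pi*csc(pi*s)/5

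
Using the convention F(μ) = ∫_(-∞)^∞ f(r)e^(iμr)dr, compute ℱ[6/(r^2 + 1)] 6 * pi * exp(-Abs(μ))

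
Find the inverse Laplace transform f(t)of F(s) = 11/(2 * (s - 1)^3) 11 * t^2 * exp(t)/4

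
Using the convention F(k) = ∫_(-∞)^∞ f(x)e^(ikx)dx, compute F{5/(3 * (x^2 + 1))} 5 * pi * exp(-Abs(k))/3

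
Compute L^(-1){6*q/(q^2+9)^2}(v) v*sin(3*v)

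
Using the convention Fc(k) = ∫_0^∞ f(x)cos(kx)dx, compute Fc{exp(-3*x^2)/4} sqrt(3)*sqrt(pi)*exp(-k^2/12)/24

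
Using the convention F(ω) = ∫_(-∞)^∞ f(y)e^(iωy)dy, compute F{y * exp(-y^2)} I * sqrt(pi) * ω * exp(-ω^2/4)/2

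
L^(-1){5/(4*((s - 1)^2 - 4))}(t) 5*exp(t)*sinh(2*t)/8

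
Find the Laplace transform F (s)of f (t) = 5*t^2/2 5/s^3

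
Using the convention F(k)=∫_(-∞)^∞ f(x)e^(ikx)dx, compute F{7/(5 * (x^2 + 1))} 7 * pi * exp(-Abs(k))/5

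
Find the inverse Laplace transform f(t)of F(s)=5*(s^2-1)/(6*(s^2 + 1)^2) 5*t*cos(t)/6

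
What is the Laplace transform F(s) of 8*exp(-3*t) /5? 8/(5*(s + 3) ) 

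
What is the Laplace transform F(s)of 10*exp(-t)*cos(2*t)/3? 10*(s + 1)/(3*((s + 1)^2 + 4))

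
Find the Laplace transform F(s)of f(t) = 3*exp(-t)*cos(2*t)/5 3*(s + 1)/(5*((s + 1)^2 + 4))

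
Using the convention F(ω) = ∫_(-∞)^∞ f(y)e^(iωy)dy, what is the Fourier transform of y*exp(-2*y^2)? sqrt(2)*I*sqrt(pi)*ω*exp(-ω^2/8)/8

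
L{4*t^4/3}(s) 32/s^5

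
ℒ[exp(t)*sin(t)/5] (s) 1/(5*((s - 1)^2 + 1))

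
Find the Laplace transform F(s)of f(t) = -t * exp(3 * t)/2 -1/(2 * (s - 3)^2)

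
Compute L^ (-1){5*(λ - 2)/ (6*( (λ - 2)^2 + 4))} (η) 5*exp (2*η)*cos (2*η)/6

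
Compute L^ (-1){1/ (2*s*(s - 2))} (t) exp (t)*sinh (t)/2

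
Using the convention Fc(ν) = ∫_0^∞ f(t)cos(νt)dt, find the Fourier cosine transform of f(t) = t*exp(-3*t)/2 (9 - ν^2)/(2*(ν^2 + 9)^2)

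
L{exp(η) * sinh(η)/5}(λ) 1/(5 * λ * (λ - 2))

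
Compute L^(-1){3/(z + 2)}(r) 3 * exp(-2 * r)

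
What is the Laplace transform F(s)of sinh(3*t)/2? 3/(2*(s^2 - 9))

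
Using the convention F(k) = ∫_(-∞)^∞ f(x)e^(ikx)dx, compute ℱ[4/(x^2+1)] 4*pi*exp(-Abs(k))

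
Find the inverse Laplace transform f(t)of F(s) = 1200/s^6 10*t^5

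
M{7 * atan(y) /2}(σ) -7 * pi * sec(pi * σ/2) /(4 * σ) 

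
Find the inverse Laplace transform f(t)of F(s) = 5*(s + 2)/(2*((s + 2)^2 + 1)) 5*exp(-2*t)*cos(t)/2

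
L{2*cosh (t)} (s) 2*s/ (s^2 - 1)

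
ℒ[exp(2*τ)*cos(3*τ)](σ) (σ - 2)/((σ - 2)^2 + 9)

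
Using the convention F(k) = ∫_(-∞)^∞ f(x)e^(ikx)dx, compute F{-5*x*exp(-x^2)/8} -5*I*sqrt(pi)*k*exp(-k^2/4)/16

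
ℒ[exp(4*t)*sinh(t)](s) 1/((s - 4)^2 - 1)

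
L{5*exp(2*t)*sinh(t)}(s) 5/((s - 2)^2 - 1)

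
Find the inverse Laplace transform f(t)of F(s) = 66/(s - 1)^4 11*t^3*exp(t)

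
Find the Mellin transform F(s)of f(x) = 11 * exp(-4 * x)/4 11 * gamma(s)/(4 * 2^(2 * s))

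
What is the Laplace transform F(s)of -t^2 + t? s^(-2) - 2/s^3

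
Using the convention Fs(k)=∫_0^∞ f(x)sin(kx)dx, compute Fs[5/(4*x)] 5*pi/8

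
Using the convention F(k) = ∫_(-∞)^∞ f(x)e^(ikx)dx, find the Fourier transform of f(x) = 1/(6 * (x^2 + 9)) pi * exp(-3 * Abs(k))/18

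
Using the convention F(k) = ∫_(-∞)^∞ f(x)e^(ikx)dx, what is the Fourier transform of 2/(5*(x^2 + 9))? 2*pi*exp(-3*Abs(k))/15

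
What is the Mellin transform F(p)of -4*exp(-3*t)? -4*gamma(p)/3^p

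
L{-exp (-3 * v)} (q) -1/ (q + 3)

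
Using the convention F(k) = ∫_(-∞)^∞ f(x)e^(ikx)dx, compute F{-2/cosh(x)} -2 * pi/cosh(pi * k/2)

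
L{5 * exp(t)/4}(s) 5/(4 * (s - 1))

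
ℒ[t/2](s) 1/(2*s^2)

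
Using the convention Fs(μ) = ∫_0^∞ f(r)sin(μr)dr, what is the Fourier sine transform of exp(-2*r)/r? atan(μ/2)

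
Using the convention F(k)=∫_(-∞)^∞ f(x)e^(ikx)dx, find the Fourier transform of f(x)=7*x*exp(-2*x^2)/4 7*sqrt(2)*I*sqrt(pi)*k*exp(-k^2/8)/32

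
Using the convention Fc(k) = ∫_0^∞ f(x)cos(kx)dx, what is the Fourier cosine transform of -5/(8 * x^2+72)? -5 * pi * exp(-3 * k)/48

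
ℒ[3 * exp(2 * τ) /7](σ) 3/(7 * (σ - 2) ) 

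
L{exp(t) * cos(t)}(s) (s - 1)/((s - 1)^2+1)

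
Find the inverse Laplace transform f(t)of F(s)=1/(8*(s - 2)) exp(2*t)/8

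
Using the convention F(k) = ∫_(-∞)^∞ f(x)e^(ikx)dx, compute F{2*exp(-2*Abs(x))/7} 8/(7*(k^2+4))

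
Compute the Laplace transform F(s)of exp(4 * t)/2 1/(2 * (s - 4))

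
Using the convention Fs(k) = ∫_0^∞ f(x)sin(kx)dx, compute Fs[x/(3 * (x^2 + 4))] pi * exp(-2 * k)/6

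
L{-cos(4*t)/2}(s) -s/(2*s^2 + 32)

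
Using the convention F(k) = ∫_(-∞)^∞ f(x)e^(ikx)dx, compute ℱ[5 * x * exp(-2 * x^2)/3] 5 * sqrt(2) * I * sqrt(pi) * k * exp(-k^2/8)/24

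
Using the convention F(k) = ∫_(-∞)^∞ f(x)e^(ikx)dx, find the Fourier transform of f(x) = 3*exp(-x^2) 3*sqrt(pi)*exp(-k^2/4)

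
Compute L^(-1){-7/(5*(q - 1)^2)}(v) -7*v*exp(v)/5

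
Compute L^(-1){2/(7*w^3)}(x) x^2/7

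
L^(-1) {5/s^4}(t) 5*t^3/6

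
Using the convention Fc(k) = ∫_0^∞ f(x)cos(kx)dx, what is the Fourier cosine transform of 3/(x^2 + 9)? pi * exp(-3 * k)/2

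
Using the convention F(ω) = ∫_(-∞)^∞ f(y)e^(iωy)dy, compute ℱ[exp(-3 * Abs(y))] 6/(ω^2+9)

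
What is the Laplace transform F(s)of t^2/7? 2/(7 * s^3)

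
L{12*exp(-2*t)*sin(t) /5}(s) 12/(5*((s+2) ^2+1) ) 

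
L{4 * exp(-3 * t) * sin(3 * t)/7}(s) 12/(7 * ((s + 3)^2 + 9))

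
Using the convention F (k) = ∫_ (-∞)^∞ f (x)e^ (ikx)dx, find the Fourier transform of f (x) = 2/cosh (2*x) pi/cosh (pi*k/4)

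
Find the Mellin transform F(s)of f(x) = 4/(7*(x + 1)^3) 2*pi*(s - 2)*(s - 1)/(7*sin(pi*s))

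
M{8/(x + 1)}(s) 8 * pi * csc(pi * s)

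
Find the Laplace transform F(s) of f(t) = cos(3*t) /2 s/(2*(s^2+9) ) 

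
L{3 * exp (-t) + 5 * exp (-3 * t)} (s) 5/ (s + 3) + 3/ (s + 1)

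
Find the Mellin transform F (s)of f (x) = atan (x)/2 -pi*sec (pi*s/2)/ (4*s)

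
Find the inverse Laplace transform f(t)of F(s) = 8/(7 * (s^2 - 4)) 4 * sinh(2 * t)/7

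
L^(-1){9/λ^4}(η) 3*η^3/2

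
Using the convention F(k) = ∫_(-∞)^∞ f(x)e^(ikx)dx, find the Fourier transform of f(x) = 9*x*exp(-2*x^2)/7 9*sqrt(2)*I*sqrt(pi)*k*exp(-k^2/8)/56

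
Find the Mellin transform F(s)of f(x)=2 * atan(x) -pi * sec(pi * s/2)/s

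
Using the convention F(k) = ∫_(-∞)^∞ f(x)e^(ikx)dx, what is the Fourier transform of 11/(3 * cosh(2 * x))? 11 * pi/(6 * cosh(pi * k/4))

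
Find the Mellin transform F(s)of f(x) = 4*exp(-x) 4*gamma(s)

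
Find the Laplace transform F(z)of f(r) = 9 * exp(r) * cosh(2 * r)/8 9 * (z - 1)/(8 * ((z - 1)^2 - 4))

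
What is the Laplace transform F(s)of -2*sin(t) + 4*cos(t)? 4*s/(s^2 + 1)-2/(s^2 + 1)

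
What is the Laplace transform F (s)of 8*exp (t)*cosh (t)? 8*(s - 1)/ (s*(s - 2))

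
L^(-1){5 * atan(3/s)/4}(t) 5 * sin(3 * t)/(4 * t)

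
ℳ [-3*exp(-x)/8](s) -3*gamma(s)/8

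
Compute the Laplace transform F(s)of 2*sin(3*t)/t 2*atan(3/s)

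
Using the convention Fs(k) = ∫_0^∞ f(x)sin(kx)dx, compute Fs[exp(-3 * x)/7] k/(7 * (k^2+9))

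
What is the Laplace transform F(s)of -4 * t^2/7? -8/(7 * s^3)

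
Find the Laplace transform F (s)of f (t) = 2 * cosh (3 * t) 2 * s/ (s^2-9)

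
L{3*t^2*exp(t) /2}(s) 3/(s - 1) ^3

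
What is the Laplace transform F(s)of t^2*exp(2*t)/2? (s - 2)^(-3)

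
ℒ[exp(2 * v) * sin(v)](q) 1/((q - 2)^2 + 1)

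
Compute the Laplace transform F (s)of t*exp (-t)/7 1/ (7*(s+1)^2)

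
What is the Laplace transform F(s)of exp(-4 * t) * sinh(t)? 1/((s + 4)^2-1)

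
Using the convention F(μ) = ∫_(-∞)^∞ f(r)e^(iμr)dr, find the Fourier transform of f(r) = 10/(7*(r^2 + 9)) 10*pi*exp(-3*Abs(μ))/21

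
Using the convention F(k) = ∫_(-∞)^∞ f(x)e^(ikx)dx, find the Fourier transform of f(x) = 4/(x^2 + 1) 4 * pi * exp(-Abs(k))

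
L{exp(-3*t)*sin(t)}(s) 1/((s + 3)^2 + 1)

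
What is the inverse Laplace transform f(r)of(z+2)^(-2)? r * exp(-2 * r)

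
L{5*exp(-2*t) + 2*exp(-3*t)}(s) 2/(s + 3) + 5/(s + 2)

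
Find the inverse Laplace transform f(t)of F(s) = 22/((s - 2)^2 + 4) 11*exp(2*t)*sin(2*t)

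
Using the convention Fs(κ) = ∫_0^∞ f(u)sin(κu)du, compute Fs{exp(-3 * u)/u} atan(κ/3)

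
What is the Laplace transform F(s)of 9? 9/s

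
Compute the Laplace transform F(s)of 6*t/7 6/(7*s^2)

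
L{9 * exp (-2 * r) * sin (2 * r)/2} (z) 9/ ( (z + 2)^2 + 4)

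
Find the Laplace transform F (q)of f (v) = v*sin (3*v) 6*q/ (q^2 + 9)^2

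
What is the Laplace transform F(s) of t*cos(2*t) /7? (s^2 - 4) /(7*(s^2 + 4) ^2) 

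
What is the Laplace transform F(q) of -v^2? -2/q^3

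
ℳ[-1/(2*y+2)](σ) -pi*csc(pi*σ)/2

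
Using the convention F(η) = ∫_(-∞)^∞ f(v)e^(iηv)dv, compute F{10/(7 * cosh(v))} 10 * pi/(7 * cosh(pi * η/2))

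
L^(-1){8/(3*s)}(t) 8/3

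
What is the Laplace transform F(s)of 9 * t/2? 9/(2 * s^2)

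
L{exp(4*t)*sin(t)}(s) 1/((s - 4)^2 + 1)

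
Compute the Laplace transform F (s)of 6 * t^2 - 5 12/s^3 - 5/s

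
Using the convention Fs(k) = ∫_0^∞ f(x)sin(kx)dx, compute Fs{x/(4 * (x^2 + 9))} pi * exp(-3 * k)/8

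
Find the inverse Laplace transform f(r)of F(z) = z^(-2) r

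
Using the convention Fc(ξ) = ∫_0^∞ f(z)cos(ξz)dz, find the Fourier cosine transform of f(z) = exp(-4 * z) 4/(ξ^2+16)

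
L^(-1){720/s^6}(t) 6 * t^5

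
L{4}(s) 4/s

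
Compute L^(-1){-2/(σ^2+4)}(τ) -sin(2 * τ)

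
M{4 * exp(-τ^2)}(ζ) 2 * gamma(ζ/2)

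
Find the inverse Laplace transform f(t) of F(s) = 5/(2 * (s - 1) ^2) 5 * t * exp(t) /2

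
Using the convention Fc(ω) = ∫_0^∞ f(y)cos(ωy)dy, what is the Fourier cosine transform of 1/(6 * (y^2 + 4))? pi * exp(-2 * ω)/24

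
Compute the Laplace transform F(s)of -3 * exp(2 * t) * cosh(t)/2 3 * (2 - s)/(2 * ((s - 2)^2 - 1))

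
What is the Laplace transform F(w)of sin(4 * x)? 4/(w^2+16)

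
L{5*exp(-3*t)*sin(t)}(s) 5/((s + 3)^2 + 1)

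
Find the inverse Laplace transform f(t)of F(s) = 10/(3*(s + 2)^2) 10*t*exp(-2*t)/3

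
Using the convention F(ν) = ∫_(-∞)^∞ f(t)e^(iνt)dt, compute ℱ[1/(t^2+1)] pi * exp(-Abs(ν))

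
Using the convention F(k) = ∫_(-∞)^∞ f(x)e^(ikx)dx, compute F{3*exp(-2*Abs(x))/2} 6/(k^2 + 4)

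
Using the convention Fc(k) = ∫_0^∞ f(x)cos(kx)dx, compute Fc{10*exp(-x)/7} 10/(7*(k^2 + 1))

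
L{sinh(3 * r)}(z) 3/(z^2 - 9)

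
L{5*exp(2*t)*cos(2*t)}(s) 5*(s - 2)/((s - 2)^2 + 4)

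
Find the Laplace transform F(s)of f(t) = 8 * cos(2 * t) 8 * s/(s^2 + 4)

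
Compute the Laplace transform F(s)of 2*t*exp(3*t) 2/(s - 3)^2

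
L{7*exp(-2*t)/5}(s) 7/(5*(s + 2))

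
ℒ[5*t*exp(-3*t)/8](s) 5/(8*(s + 3)^2)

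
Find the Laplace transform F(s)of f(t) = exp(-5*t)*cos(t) (s + 5)/((s + 5)^2 + 1)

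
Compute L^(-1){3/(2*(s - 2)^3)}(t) 3*t^2*exp(2*t)/4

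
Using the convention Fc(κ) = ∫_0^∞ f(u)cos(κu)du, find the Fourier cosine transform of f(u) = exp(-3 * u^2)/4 sqrt(3) * sqrt(pi) * exp(-κ^2/12)/24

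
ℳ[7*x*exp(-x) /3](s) 7*gamma(s + 1) /3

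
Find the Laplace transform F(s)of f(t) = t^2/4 1/(2*s^3)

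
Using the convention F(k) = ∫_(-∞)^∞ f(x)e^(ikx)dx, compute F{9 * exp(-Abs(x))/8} 9/(4 * (k^2 + 1))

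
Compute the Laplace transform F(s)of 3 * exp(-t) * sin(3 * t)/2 9/(2 * ((s + 1)^2 + 9))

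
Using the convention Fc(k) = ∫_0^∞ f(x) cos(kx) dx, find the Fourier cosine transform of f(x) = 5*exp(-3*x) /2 15/(2*(k^2 + 9) ) 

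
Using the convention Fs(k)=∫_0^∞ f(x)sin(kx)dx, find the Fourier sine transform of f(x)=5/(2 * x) 5 * pi/4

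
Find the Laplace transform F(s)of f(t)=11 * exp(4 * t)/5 11/(5 * (s - 4))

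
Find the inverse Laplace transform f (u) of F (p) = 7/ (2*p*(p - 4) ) 7*exp (2*u)*sinh (2*u) /4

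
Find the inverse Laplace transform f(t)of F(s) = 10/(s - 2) 10 * exp(2 * t)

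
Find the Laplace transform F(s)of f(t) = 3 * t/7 3/(7 * s^2)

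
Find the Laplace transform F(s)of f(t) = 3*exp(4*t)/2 3/(2*(s - 4))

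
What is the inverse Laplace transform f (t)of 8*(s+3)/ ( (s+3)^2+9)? 8*exp (-3*t)*cos (3*t)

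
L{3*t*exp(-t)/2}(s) 3/(2*(s + 1)^2)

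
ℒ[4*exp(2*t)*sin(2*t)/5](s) 8/(5*((s - 2)^2 + 4))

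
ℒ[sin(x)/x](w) atan(1/w)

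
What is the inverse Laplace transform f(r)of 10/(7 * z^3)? 5 * r^2/7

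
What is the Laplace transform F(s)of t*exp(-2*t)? (s+2)^(-2)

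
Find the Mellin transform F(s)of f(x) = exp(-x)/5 gamma(s)/5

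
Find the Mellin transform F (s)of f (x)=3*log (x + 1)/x -3*pi*csc (pi*s)/ (s - 1)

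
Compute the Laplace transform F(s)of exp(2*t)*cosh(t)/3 (s - 2)/(3*((s - 2)^2 - 1))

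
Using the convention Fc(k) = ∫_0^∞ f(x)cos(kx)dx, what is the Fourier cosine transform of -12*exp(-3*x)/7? -36/(7*k^2 + 63)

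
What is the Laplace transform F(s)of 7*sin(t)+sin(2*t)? 7/(s^2+1)+2/(s^2+4)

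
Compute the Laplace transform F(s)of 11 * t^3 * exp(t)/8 33/(4 * (s - 1)^4)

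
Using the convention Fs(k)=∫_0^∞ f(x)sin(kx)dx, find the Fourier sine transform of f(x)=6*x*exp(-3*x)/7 36*k/(7*(k^2+9)^2)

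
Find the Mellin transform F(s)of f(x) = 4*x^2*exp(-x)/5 4*gamma(s + 2)/5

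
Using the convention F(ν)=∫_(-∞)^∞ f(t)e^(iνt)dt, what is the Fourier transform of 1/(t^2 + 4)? pi*exp(-2*Abs(ν))/2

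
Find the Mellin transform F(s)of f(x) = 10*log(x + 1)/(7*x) -10*pi*csc(pi*s)/(7*s - 7)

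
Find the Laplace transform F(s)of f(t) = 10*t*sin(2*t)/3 40*s/(3*(s^2 + 4)^2)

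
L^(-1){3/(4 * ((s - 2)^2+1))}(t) 3 * exp(2 * t) * sin(t)/4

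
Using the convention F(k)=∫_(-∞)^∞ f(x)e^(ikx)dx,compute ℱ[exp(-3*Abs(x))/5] 6/(5*(k^2+9))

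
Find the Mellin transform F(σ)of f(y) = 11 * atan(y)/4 -11 * pi * sec(pi * σ/2)/(8 * σ)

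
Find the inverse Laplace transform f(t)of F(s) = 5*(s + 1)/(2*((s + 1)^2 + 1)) 5*exp(-t)*cos(t)/2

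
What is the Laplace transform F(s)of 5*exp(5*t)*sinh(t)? 5/((s - 5)^2 - 1)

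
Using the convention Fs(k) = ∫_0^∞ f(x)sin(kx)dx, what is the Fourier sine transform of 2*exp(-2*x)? 2*k/(k^2 + 4)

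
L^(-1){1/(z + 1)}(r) exp(-r)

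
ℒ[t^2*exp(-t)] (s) 2/(s + 1)^3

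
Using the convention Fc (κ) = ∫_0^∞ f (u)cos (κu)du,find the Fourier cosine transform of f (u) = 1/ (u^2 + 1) pi*exp (-κ)/2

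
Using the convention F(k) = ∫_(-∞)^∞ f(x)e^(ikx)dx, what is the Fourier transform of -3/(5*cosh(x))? -3*pi/(5*cosh(pi*k/2))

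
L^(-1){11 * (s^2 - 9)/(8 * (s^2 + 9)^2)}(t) 11 * t * cos(3 * t)/8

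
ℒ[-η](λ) -1/λ^2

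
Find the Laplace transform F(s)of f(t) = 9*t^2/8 9/(4*s^3)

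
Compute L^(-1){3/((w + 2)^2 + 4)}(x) 3*exp(-2*x)*sin(2*x)/2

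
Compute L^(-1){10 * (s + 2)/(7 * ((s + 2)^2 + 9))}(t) 10 * exp(-2 * t) * cos(3 * t)/7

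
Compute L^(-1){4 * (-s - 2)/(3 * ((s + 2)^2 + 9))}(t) -4 * exp(-2 * t) * cos(3 * t)/3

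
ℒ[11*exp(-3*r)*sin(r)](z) 11/((z + 3)^2 + 1)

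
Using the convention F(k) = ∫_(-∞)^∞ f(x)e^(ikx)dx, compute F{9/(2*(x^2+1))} 9*pi*exp(-Abs(k))/2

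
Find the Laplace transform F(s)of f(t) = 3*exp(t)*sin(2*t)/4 3/(2*((s - 1)^2 + 4))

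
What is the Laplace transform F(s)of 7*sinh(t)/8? 7/(8*(s^2 - 1))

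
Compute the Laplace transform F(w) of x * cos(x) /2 (w^2 - 1) /(2 * (w^2 + 1) ^2) 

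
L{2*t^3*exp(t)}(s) 12/(s - 1)^4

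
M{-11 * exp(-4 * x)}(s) -11 * gamma(s)/4^s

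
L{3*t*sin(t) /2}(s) 3*s/(s^2 + 1) ^2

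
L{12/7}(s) 12/(7*s)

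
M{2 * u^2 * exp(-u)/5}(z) 2 * gamma(z + 2)/5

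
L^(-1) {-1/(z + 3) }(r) -exp(-3*r) 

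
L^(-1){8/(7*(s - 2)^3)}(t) 4*t^2*exp(2*t)/7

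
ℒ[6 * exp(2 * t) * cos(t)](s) 6 * (s - 2)/((s - 2)^2 + 1)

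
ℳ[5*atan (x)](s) -5*pi*sec (pi*s/2)/ (2*s)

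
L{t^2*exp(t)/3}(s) 2/(3*(s - 1)^3)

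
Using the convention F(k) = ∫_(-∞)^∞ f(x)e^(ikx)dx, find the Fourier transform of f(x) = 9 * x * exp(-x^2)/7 9 * I * sqrt(pi) * k * exp(-k^2/4)/14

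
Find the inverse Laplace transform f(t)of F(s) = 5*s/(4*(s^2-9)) 5*cosh(3*t)/4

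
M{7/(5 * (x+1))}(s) 7 * pi * csc(pi * s)/5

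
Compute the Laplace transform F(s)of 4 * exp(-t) 4/(s + 1)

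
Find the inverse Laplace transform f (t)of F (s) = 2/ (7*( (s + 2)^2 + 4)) exp (-2*t)*sin (2*t)/7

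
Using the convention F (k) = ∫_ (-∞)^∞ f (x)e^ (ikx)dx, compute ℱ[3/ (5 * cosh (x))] 3 * pi/ (5 * cosh (pi * k/2))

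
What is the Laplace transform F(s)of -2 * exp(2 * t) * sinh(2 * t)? -4/(s * (s - 4))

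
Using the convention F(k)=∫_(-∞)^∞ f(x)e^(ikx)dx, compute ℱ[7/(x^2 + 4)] 7*pi*exp(-2*Abs(k))/2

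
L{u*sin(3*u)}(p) 6*p/(p^2 + 9)^2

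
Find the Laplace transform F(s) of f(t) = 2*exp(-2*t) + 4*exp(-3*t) 2/(s + 2) + 4/(s + 3) 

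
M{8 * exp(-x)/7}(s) 8 * gamma(s)/7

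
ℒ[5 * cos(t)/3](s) 5 * s/(3 * (s^2 + 1))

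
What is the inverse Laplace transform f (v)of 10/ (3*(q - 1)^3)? 5*v^2*exp (v)/3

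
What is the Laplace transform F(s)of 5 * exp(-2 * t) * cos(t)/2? 5 * (s + 2)/(2 * ((s + 2)^2 + 1))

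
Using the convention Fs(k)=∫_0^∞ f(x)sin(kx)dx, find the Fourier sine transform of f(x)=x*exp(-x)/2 k/(k^2 + 1)^2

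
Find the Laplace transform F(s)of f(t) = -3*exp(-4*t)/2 -3/(2*s + 8)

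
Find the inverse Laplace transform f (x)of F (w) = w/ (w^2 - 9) cosh (3*x)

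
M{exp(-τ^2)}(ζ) gamma(ζ/2)/2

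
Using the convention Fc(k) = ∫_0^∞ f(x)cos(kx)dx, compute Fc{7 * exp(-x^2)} 7 * sqrt(pi) * exp(-k^2/4)/2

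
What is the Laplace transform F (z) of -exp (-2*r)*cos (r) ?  (-z - 2) / ( (z + 2) ^2 + 1) 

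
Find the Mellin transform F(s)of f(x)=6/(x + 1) 6*pi*csc(pi*s)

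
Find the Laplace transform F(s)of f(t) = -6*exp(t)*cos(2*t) 6*(1 - s)/((s - 1)^2 + 4)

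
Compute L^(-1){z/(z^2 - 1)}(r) cosh(r)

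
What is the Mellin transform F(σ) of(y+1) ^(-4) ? gamma(σ)*gamma(4 - σ) /6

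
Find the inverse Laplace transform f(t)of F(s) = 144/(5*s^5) 6*t^4/5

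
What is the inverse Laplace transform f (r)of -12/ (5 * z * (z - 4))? -6 * exp (2 * r) * sinh (2 * r)/5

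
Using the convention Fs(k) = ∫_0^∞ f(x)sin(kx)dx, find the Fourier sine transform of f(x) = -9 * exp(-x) -9 * k/(k^2 + 1)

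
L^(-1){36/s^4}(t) 6*t^3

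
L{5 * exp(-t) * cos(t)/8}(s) 5 * (s + 1)/(8 * ((s + 1)^2 + 1))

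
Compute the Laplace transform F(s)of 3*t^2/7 6/(7*s^3)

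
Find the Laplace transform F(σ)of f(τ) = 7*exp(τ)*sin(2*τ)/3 14/(3*((σ - 1)^2 + 4))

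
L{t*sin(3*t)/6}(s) s/(s^2+9)^2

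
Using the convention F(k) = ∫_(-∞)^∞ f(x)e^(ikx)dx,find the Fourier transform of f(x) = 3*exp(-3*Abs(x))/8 9/(4*(k^2 + 9))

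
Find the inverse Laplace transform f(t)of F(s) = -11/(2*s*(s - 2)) -11*exp(t)*sinh(t)/2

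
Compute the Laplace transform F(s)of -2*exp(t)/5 -2/(5*s - 5)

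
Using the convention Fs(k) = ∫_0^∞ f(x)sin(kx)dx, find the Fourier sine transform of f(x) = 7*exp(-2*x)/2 7*k/(2*(k^2 + 4))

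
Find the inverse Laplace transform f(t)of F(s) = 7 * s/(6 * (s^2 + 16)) 7 * cos(4 * t)/6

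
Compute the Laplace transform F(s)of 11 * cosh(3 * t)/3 11 * s/(3 * (s^2 - 9))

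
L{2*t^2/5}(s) 4/(5*s^3)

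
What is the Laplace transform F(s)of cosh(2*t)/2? s/(2*(s^2-4))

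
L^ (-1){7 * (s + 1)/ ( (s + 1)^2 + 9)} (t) 7 * exp (-t) * cos (3 * t)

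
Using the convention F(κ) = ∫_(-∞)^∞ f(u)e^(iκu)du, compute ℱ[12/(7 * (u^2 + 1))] 12 * pi * exp(-Abs(κ))/7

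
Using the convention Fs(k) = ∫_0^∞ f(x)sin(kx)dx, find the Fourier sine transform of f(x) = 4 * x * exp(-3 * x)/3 8 * k/(k^2 + 9)^2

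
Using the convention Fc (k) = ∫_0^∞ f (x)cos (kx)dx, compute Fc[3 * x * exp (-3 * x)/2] 3 * (9 - k^2)/ (2 * (k^2+9)^2)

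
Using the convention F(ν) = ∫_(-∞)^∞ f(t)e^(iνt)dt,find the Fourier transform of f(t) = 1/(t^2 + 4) pi*exp(-2*Abs(ν))/2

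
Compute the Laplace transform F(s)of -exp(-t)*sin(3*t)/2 -3/(2*(s + 1)^2 + 18)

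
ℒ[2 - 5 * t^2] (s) 2/s - 10/s^3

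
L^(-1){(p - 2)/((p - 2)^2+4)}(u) exp(2*u)*cos(2*u)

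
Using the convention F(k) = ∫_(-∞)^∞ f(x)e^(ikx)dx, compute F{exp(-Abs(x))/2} 1/(k^2 + 1)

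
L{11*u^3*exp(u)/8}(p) 33/(4*(p - 1)^4)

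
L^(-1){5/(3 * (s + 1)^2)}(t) 5 * t * exp(-t)/3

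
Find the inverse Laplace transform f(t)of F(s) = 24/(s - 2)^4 4*t^3*exp(2*t)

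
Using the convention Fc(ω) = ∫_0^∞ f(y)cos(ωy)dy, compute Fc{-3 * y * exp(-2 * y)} 3 * (ω^2 - 4)/(ω^2 + 4)^2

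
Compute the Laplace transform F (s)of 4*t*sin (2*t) 16*s/ (s^2 + 4)^2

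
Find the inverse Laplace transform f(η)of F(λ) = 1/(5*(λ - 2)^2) η*exp(2*η)/5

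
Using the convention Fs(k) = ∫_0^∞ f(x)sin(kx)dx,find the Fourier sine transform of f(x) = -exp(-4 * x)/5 -k/(5 * k^2 + 80)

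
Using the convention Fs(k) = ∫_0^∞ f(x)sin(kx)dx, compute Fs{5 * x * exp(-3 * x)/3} 10 * k/(k^2 + 9)^2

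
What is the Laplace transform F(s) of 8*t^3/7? 48/(7*s^4) 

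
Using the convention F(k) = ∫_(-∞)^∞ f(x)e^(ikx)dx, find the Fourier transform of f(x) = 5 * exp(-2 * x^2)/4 5 * sqrt(2) * sqrt(pi) * exp(-k^2/8)/8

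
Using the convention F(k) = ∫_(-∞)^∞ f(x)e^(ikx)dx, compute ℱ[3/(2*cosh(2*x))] 3*pi/(4*cosh(pi*k/4))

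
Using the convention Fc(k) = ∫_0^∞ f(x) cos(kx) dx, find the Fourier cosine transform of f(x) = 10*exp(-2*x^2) 5*sqrt(2)*sqrt(pi)*exp(-k^2/8) /2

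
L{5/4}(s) 5/(4 * s)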